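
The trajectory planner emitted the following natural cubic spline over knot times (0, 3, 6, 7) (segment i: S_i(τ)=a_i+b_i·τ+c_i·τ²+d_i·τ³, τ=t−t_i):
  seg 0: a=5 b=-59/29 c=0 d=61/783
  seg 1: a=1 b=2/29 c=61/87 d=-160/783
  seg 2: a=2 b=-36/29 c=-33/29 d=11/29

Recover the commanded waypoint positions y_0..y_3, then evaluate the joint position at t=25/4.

y_0=5 y_1=1 y_2=2 y_3=0
S(25/4) = 3015/1856

y_0 = S_0(0) = a_0 = 5
y_1 = S_1(0) = a_1 = 1
y_2 = S_2(0) = a_2 = 2
y_3 = S_2(1) = 0
t_q=25/4 is in segment 2 (τ=1/4); S_2(τ)=3015/1856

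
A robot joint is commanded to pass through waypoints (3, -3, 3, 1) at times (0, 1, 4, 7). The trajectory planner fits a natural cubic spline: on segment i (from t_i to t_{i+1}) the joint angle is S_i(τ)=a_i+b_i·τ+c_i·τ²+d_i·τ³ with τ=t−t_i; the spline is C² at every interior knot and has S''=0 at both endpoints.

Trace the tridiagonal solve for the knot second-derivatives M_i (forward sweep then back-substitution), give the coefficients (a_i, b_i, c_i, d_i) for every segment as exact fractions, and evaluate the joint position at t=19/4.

  seg 0: a=3 b=-626/87 c=0 d=104/87
  seg 1: a=-3 b=-314/87 c=104/29 d=-448/783
  seg 2: a=3 b=214/87 c=-136/87 d=136/783
S(19/4) = 937/232

Δ: Δ0=-6, Δ1=2, Δ2=-2/3
row 1: diag=8, rhs=48; c'=3/8, d'=6
row 2: denom=12−3·3/8=87/8; d'=(-16−3·6)/(87/8)=-272/87
back: M2=-272/87
back: M1=6−3/8·-272/87=208/29
M: M0=0, M1=208/29, M2=-272/87, M3=0
seg 0: a=3, c=M0/2=0, d=(M1−M0)/(6·1)=104/87, b=Δ0−h0·(2M0+M1)/6=-626/87
seg 1: a=-3, c=M1/2=104/29, d=(M2−M1)/(6·3)=-448/783, b=Δ1−h1·(2M1+M2)/6=-314/87
seg 2: a=3, c=M2/2=-136/87, d=(M3−M2)/(6·3)=136/783, b=Δ2−h2·(2M2+M3)/6=214/87
t_q=19/4 → seg 2, τ=3/4; S=3+214/87·τ+-136/87·τ²+136/783·τ³=937/232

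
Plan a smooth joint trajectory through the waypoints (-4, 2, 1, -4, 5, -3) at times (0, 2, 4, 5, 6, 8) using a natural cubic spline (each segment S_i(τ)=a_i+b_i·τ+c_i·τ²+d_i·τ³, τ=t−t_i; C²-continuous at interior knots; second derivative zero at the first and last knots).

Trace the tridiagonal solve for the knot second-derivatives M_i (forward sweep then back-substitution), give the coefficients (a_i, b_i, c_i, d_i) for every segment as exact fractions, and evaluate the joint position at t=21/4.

  seg 0: a=-4 b=1507/482 c=0 d=-61/1928
  seg 1: a=2 b=662/241 c=-183/964 d=-691/964
  seg 2: a=1 b=-1594/241 c=-4329/964 d=5885/964
  seg 3: a=-4 b=2621/964 c=6663/482 d=-7271/964
  seg 4: a=5 b=1865/241 c=-8487/964 d=2829/1928
S(21/4) = -158815/61696

Δ: Δ0=3, Δ1=-1/2, Δ2=-5, Δ3=9, Δ4=-4
row 1: diag=8, rhs=-21; c'=1/4, d'=-21/8
row 2: denom=6−2·1/4=11/2; d'=(-27−2·-21/8)/(11/2)=-87/22
row 3: denom=4−1·2/11=42/11; d'=(84−1·-87/22)/(42/11)=645/28
row 4: denom=6−1·11/42=241/42; d'=(-78−1·645/28)/(241/42)=-8487/482
back: M4=-8487/482
back: M3=645/28−11/42·-8487/482=6663/241
back: M2=-87/22−2/11·6663/241=-4329/482
back: M1=-21/8−1/4·-4329/482=-183/482
M: M0=0, M1=-183/482, M2=-4329/482, M3=6663/241, M4=-8487/482, M5=0
seg 0: a=-4, c=M0/2=0, d=(M1−M0)/(6·2)=-61/1928, b=Δ0−h0·(2M0+M1)/6=1507/482
seg 1: a=2, c=M1/2=-183/964, d=(M2−M1)/(6·2)=-691/964, b=Δ1−h1·(2M1+M2)/6=662/241
seg 2: a=1, c=M2/2=-4329/964, d=(M3−M2)/(6·1)=5885/964, b=Δ2−h2·(2M2+M3)/6=-1594/241
seg 3: a=-4, c=M3/2=6663/482, d=(M4−M3)/(6·1)=-7271/964, b=Δ3−h3·(2M3+M4)/6=2621/964
seg 4: a=5, c=M4/2=-8487/964, d=(M5−M4)/(6·2)=2829/1928, b=Δ4−h4·(2M4+M5)/6=1865/241
t_q=21/4 → seg 3, τ=1/4; S=-4+2621/964·τ+6663/482·τ²+-7271/964·τ³=-158815/61696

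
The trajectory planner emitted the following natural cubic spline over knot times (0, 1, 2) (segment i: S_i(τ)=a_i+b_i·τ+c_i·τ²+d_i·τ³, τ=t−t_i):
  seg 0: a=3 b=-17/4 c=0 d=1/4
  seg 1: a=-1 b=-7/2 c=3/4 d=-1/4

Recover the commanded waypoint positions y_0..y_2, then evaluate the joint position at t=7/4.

y_0=3 y_1=-1 y_2=-4
S(7/4) = -847/256

y_0 = S_0(0) = a_0 = 3
y_1 = S_1(0) = a_1 = -1
y_2 = S_1(1) = -4
t_q=7/4 is in segment 1 (τ=3/4); S_1(τ)=-847/256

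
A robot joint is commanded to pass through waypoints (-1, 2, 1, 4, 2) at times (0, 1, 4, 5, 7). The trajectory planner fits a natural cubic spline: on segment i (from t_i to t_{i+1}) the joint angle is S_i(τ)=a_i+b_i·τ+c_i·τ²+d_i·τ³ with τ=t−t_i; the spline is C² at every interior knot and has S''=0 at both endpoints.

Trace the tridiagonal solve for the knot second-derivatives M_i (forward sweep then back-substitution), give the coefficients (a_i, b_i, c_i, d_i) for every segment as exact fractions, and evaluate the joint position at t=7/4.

Δ: Δ0=3, Δ1=-1/3, Δ2=3, Δ3=-1
row 1: diag=8, rhs=-20; c'=3/8, d'=-5/2
row 2: denom=8−3·3/8=55/8; d'=(20−3·-5/2)/(55/8)=4
row 3: denom=6−1·8/55=322/55; d'=(-24−1·4)/(322/55)=-110/23
back: M3=-110/23
back: M2=4−8/55·-110/23=108/23
back: M1=-5/2−3/8·108/23=-98/23
M: M0=0, M1=-98/23, M2=108/23, M3=-110/23, M4=0
seg 0: a=-1, c=M0/2=0, d=(M1−M0)/(6·1)=-49/69, b=Δ0−h0·(2M0+M1)/6=256/69
seg 1: a=2, c=M1/2=-49/23, d=(M2−M1)/(6·3)=103/207, b=Δ1−h1·(2M1+M2)/6=109/69
seg 2: a=1, c=M2/2=54/23, d=(M3−M2)/(6·1)=-109/69, b=Δ2−h2·(2M2+M3)/6=154/69
seg 3: a=4, c=M3/2=-55/23, d=(M4−M3)/(6·2)=55/138, b=Δ3−h3·(2M3+M4)/6=151/69
t_q=7/4 → seg 1, τ=3/4; S=2+109/69·τ+-49/23·τ²+103/207·τ³=3233/1472

  seg 0: a=-1 b=256/69 c=0 d=-49/69
  seg 1: a=2 b=109/69 c=-49/23 d=103/207
  seg 2: a=1 b=154/69 c=54/23 d=-109/69
  seg 3: a=4 b=151/69 c=-55/23 d=55/138
S(7/4) = 3233/1472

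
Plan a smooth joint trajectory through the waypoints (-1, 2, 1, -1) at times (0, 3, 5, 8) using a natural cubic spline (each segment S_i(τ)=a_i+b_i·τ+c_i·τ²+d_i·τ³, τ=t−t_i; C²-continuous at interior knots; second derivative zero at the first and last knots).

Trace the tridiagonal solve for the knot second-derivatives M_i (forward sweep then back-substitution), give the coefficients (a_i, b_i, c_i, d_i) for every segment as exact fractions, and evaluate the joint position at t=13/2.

Δ: Δ0=1, Δ1=-1/2, Δ2=-2/3
row 1: diag=10, rhs=-9; c'=1/5, d'=-9/10
row 2: denom=10−2·1/5=48/5; d'=(-1−2·-9/10)/(48/5)=1/12
back: M2=1/12
back: M1=-9/10−1/5·1/12=-11/12
M: M0=0, M1=-11/12, M2=1/12, M3=0
seg 0: a=-1, c=M0/2=0, d=(M1−M0)/(6·3)=-11/216, b=Δ0−h0·(2M0+M1)/6=35/24
seg 1: a=2, c=M1/2=-11/24, d=(M2−M1)/(6·2)=1/12, b=Δ1−h1·(2M1+M2)/6=1/12
seg 2: a=1, c=M2/2=1/24, d=(M3−M2)/(6·3)=-1/216, b=Δ2−h2·(2M2+M3)/6=-3/4
t_q=13/2 → seg 2, τ=3/2; S=1+-3/4·τ+1/24·τ²+-1/216·τ³=-3/64

  seg 0: a=-1 b=35/24 c=0 d=-11/216
  seg 1: a=2 b=1/12 c=-11/24 d=1/12
  seg 2: a=1 b=-3/4 c=1/24 d=-1/216
S(13/2) = -3/64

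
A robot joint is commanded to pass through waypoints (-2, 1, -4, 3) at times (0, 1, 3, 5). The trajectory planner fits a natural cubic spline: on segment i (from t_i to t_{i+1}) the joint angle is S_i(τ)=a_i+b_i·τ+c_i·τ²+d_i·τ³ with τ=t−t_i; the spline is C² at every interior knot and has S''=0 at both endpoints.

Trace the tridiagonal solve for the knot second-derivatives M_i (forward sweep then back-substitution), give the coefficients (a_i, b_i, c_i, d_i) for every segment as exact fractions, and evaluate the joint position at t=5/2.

  seg 0: a=-2 b=47/11 c=0 d=-14/11
  seg 1: a=1 b=5/11 c=-42/11 d=103/88
  seg 2: a=-4 b=-17/22 c=141/44 d=-47/88
S(5/2) = -2083/704

Δ: Δ0=3, Δ1=-5/2, Δ2=7/2
row 1: diag=6, rhs=-33; c'=1/3, d'=-11/2
row 2: denom=8−2·1/3=22/3; d'=(36−2·-11/2)/(22/3)=141/22
back: M2=141/22
back: M1=-11/2−1/3·141/22=-84/11
M: M0=0, M1=-84/11, M2=141/22, M3=0
seg 0: a=-2, c=M0/2=0, d=(M1−M0)/(6·1)=-14/11, b=Δ0−h0·(2M0+M1)/6=47/11
seg 1: a=1, c=M1/2=-42/11, d=(M2−M1)/(6·2)=103/88, b=Δ1−h1·(2M1+M2)/6=5/11
seg 2: a=-4, c=M2/2=141/44, d=(M3−M2)/(6·2)=-47/88, b=Δ2−h2·(2M2+M3)/6=-17/22
t_q=5/2 → seg 1, τ=3/2; S=1+5/11·τ+-42/11·τ²+103/88·τ³=-2083/704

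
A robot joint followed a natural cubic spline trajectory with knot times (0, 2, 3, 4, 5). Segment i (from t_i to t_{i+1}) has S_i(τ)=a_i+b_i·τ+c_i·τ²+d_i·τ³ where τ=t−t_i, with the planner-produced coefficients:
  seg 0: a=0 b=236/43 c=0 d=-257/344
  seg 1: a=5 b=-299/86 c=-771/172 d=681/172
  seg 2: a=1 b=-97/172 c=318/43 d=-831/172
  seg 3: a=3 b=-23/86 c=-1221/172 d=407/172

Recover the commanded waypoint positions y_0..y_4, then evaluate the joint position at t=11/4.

y_0=0 y_1=5 y_2=1 y_3=3 y_4=-2
S(11/4) = 16967/11008

y_0 = S_0(0) = a_0 = 0
y_1 = S_1(0) = a_1 = 5
y_2 = S_2(0) = a_2 = 1
y_3 = S_3(0) = a_3 = 3
y_4 = S_3(1) = -2
t_q=11/4 is in segment 1 (τ=3/4); S_1(τ)=16967/11008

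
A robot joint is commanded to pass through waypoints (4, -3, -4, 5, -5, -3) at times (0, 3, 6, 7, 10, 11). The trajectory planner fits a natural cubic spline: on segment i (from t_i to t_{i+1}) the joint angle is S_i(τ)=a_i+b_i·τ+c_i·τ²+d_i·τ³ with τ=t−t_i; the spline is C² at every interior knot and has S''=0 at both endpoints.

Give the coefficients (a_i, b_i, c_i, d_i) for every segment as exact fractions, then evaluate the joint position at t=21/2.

Δ: Δ0=-7/3, Δ1=-1/3, Δ2=9, Δ3=-10/3, Δ4=2
row 1: diag=12, rhs=12; c'=1/4, d'=1
row 2: denom=8−3·1/4=29/4; d'=(56−3·1)/(29/4)=212/29
row 3: denom=8−1·4/29=228/29; d'=(-74−1·212/29)/(228/29)=-393/38
row 4: denom=8−3·29/76=521/76; d'=(32−3·-393/38)/(521/76)=4790/521
back: M4=4790/521
back: M3=-393/38−29/76·4790/521=-7216/521
back: M2=212/29−4/29·-7216/521=4804/521
back: M1=1−1/4·4804/521=-680/521
M: M0=0, M1=-680/521, M2=4804/521, M3=-7216/521, M4=4790/521, M5=0
seg 0: a=4, c=M0/2=0, d=(M1−M0)/(6·3)=-340/4689, b=Δ0−h0·(2M0+M1)/6=-2627/1563
seg 1: a=-3, c=M1/2=-340/521, d=(M2−M1)/(6·3)=914/1563, b=Δ1−h1·(2M1+M2)/6=-5687/1563
seg 2: a=-4, c=M2/2=2402/521, d=(M3−M2)/(6·1)=-6010/1563, b=Δ2−h2·(2M2+M3)/6=12871/1563
seg 3: a=5, c=M3/2=-3608/521, d=(M4−M3)/(6·3)=667/521, b=Δ3−h3·(2M3+M4)/6=9253/1563
seg 4: a=-5, c=M4/2=2395/521, d=(M5−M4)/(6·1)=-2395/1563, b=Δ4−h4·(2M4+M5)/6=-1664/1563
t_q=21/2 → seg 4, τ=1/2; S=-5+-1664/1563·τ+2395/521·τ²+-2395/1563·τ³=-19067/4168

  seg 0: a=4 b=-2627/1563 c=0 d=-340/4689
  seg 1: a=-3 b=-5687/1563 c=-340/521 d=914/1563
  seg 2: a=-4 b=12871/1563 c=2402/521 d=-6010/1563
  seg 3: a=5 b=9253/1563 c=-3608/521 d=667/521
  seg 4: a=-5 b=-1664/1563 c=2395/521 d=-2395/1563
S(21/2) = -19067/4168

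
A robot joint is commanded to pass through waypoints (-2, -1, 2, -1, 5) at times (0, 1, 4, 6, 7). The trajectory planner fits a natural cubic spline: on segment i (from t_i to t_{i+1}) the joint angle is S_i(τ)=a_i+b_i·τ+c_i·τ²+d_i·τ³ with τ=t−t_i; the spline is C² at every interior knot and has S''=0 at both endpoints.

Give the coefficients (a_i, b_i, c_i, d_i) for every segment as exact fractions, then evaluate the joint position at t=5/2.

Δ: Δ0=1, Δ1=1, Δ2=-3/2, Δ3=6
row 1: diag=8, rhs=0; c'=3/8, d'=0
row 2: denom=10−3·3/8=71/8; d'=(-15−3·0)/(71/8)=-120/71
row 3: denom=6−2·16/71=394/71; d'=(45−2·-120/71)/(394/71)=3435/394
back: M3=3435/394
back: M2=-120/71−16/71·3435/394=-720/197
back: M1=0−3/8·-720/197=270/197
M: M0=0, M1=270/197, M2=-720/197, M3=3435/394, M4=0
seg 0: a=-2, c=M0/2=0, d=(M1−M0)/(6·1)=45/197, b=Δ0−h0·(2M0+M1)/6=152/197
seg 1: a=-1, c=M1/2=135/197, d=(M2−M1)/(6·3)=-55/197, b=Δ1−h1·(2M1+M2)/6=287/197
seg 2: a=2, c=M2/2=-360/197, d=(M3−M2)/(6·2)=1625/1576, b=Δ2−h2·(2M2+M3)/6=-388/197
seg 3: a=-1, c=M3/2=3435/788, d=(M4−M3)/(6·1)=-1145/788, b=Δ3−h3·(2M3+M4)/6=1219/394
t_q=5/2 → seg 1, τ=3/2; S=-1+287/197·τ+135/197·τ²+-55/197·τ³=2813/1576

  seg 0: a=-2 b=152/197 c=0 d=45/197
  seg 1: a=-1 b=287/197 c=135/197 d=-55/197
  seg 2: a=2 b=-388/197 c=-360/197 d=1625/1576
  seg 3: a=-1 b=1219/394 c=3435/788 d=-1145/788
S(5/2) = 2813/1576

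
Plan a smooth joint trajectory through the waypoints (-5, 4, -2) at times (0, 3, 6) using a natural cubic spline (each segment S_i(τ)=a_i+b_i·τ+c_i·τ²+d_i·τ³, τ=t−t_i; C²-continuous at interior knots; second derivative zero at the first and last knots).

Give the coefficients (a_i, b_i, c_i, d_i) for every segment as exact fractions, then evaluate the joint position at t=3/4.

  seg 0: a=-5 b=17/4 c=0 d=-5/36
  seg 1: a=4 b=1/2 c=-5/4 d=5/36
S(3/4) = -479/256

Δ: Δ0=3, Δ1=-2
row 1: diag=12, rhs=-30; c'=1/4, d'=-5/2
back: M1=-5/2
M: M0=0, M1=-5/2, M2=0
seg 0: a=-5, c=M0/2=0, d=(M1−M0)/(6·3)=-5/36, b=Δ0−h0·(2M0+M1)/6=17/4
seg 1: a=4, c=M1/2=-5/4, d=(M2−M1)/(6·3)=5/36, b=Δ1−h1·(2M1+M2)/6=1/2
t_q=3/4 → seg 0, τ=3/4; S=-5+17/4·τ+0·τ²+-5/36·τ³=-479/256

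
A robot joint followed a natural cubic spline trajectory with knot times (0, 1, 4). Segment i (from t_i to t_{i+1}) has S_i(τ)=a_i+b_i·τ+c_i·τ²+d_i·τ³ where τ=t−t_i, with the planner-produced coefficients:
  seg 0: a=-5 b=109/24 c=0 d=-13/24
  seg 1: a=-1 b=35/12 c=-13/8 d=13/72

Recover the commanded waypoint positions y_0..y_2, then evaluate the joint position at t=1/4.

y_0 = S_0(0) = a_0 = -5
y_1 = S_1(0) = a_1 = -1
y_2 = S_1(3) = -2
t_q=1/4 is in segment 0 (τ=1/4); S_0(τ)=-1983/512

y_0=-5 y_1=-1 y_2=-2
S(1/4) = -1983/512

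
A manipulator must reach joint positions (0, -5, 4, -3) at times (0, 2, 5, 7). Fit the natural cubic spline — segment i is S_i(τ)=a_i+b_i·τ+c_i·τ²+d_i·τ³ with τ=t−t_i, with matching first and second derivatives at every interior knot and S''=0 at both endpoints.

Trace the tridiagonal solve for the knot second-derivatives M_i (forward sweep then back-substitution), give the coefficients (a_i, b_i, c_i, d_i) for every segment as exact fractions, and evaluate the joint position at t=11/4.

  seg 0: a=0 b=-753/182 c=0 d=149/364
  seg 1: a=-5 b=141/182 c=447/182 d=-4/7
  seg 2: a=4 b=15/182 c=-489/182 d=163/364
S(11/4) = -9547/2912

Δ: Δ0=-5/2, Δ1=3, Δ2=-7/2
row 1: diag=10, rhs=33; c'=3/10, d'=33/10
row 2: denom=10−3·3/10=91/10; d'=(-39−3·33/10)/(91/10)=-489/91
back: M2=-489/91
back: M1=33/10−3/10·-489/91=447/91
M: M0=0, M1=447/91, M2=-489/91, M3=0
seg 0: a=0, c=M0/2=0, d=(M1−M0)/(6·2)=149/364, b=Δ0−h0·(2M0+M1)/6=-753/182
seg 1: a=-5, c=M1/2=447/182, d=(M2−M1)/(6·3)=-4/7, b=Δ1−h1·(2M1+M2)/6=141/182
seg 2: a=4, c=M2/2=-489/182, d=(M3−M2)/(6·2)=163/364, b=Δ2−h2·(2M2+M3)/6=15/182
t_q=11/4 → seg 1, τ=3/4; S=-5+141/182·τ+447/182·τ²+-4/7·τ³=-9547/2912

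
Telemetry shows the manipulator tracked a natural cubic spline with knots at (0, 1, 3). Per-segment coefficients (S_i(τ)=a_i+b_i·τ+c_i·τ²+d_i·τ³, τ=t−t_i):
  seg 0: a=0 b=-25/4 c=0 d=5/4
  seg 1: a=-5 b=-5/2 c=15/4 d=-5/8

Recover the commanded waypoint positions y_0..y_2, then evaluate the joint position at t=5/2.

y_0=0 y_1=-5 y_2=0
S(5/2) = -155/64

y_0 = S_0(0) = a_0 = 0
y_1 = S_1(0) = a_1 = -5
y_2 = S_1(2) = 0
t_q=5/2 is in segment 1 (τ=3/2); S_1(τ)=-155/64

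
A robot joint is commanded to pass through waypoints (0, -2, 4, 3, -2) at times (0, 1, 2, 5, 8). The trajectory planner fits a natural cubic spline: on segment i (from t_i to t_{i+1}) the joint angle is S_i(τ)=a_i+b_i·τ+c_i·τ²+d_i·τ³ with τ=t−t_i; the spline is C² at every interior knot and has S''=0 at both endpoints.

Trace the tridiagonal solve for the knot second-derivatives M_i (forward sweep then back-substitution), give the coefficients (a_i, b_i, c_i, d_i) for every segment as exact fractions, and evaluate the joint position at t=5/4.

Δ: Δ0=-2, Δ1=6, Δ2=-1/3, Δ3=-5/3
row 1: diag=4, rhs=48; c'=1/4, d'=12
row 2: denom=8−1·1/4=31/4; d'=(-38−1·12)/(31/4)=-200/31
row 3: denom=12−3·12/31=336/31; d'=(-8−3·-200/31)/(336/31)=22/21
back: M3=22/21
back: M2=-200/31−12/31·22/21=-48/7
back: M1=12−1/4·-48/7=96/7
M: M0=0, M1=96/7, M2=-48/7, M3=22/21, M4=0
seg 0: a=0, c=M0/2=0, d=(M1−M0)/(6·1)=16/7, b=Δ0−h0·(2M0+M1)/6=-30/7
seg 1: a=-2, c=M1/2=48/7, d=(M2−M1)/(6·1)=-24/7, b=Δ1−h1·(2M1+M2)/6=18/7
seg 2: a=4, c=M2/2=-24/7, d=(M3−M2)/(6·3)=83/189, b=Δ2−h2·(2M2+M3)/6=6
seg 3: a=3, c=M3/2=11/21, d=(M4−M3)/(6·3)=-11/189, b=Δ3−h3·(2M3+M4)/6=-19/7
t_q=5/4 → seg 1, τ=1/4; S=-2+18/7·τ+48/7·τ²+-24/7·τ³=-55/56

  seg 0: a=0 b=-30/7 c=0 d=16/7
  seg 1: a=-2 b=18/7 c=48/7 d=-24/7
  seg 2: a=4 b=6 c=-24/7 d=83/189
  seg 3: a=3 b=-19/7 c=11/21 d=-11/189
S(5/4) = -55/56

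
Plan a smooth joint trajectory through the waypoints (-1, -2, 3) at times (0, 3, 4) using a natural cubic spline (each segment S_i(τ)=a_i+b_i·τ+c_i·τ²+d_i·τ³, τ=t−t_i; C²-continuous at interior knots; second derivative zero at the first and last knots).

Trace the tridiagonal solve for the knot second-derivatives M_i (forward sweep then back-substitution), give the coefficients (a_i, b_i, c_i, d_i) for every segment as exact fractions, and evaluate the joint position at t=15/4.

Δ: Δ0=-1/3, Δ1=5
row 1: diag=8, rhs=32; c'=1/8, d'=4
back: M1=4
M: M0=0, M1=4, M2=0
seg 0: a=-1, c=M0/2=0, d=(M1−M0)/(6·3)=2/9, b=Δ0−h0·(2M0+M1)/6=-7/3
seg 1: a=-2, c=M1/2=2, d=(M2−M1)/(6·1)=-2/3, b=Δ1−h1·(2M1+M2)/6=11/3
t_q=15/4 → seg 1, τ=3/4; S=-2+11/3·τ+2·τ²+-2/3·τ³=51/32

  seg 0: a=-1 b=-7/3 c=0 d=2/9
  seg 1: a=-2 b=11/3 c=2 d=-2/3
S(15/4) = 51/32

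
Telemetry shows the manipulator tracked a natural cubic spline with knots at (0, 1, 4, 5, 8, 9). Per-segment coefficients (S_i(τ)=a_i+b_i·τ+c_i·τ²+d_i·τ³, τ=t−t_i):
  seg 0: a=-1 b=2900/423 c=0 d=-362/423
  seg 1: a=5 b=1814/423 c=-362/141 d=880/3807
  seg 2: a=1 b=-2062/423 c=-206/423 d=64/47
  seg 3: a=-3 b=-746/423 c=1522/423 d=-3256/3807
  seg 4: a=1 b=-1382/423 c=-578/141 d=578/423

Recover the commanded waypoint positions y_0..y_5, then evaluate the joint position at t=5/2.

y_0=-1 y_1=5 y_2=1 y_3=-3 y_4=1 y_5=-5
S(5/2) = 605/94

y_0 = S_0(0) = a_0 = -1
y_1 = S_1(0) = a_1 = 5
y_2 = S_2(0) = a_2 = 1
y_3 = S_3(0) = a_3 = -3
y_4 = S_4(0) = a_4 = 1
y_5 = S_4(1) = -5
t_q=5/2 is in segment 1 (τ=3/2); S_1(τ)=605/94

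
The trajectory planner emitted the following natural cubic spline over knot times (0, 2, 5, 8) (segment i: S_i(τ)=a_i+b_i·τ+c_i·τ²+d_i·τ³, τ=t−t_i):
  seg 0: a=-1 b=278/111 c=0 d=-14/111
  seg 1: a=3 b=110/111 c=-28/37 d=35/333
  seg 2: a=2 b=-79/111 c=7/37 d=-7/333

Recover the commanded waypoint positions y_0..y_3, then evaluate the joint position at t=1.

y_0=-1 y_1=3 y_2=2 y_3=1
S(1) = 51/37

y_0 = S_0(0) = a_0 = -1
y_1 = S_1(0) = a_1 = 3
y_2 = S_2(0) = a_2 = 2
y_3 = S_2(3) = 1
t_q=1 is in segment 0 (τ=1); S_0(τ)=51/37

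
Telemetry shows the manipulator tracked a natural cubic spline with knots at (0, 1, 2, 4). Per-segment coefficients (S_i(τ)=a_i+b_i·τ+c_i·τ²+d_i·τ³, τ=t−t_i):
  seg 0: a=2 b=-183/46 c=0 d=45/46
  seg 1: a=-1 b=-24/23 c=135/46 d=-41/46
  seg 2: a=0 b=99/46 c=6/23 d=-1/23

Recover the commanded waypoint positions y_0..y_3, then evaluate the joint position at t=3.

y_0=2 y_1=-1 y_2=0 y_3=5
S(3) = 109/46

y_0 = S_0(0) = a_0 = 2
y_1 = S_1(0) = a_1 = -1
y_2 = S_2(0) = a_2 = 0
y_3 = S_2(2) = 5
t_q=3 is in segment 2 (τ=1); S_2(τ)=109/46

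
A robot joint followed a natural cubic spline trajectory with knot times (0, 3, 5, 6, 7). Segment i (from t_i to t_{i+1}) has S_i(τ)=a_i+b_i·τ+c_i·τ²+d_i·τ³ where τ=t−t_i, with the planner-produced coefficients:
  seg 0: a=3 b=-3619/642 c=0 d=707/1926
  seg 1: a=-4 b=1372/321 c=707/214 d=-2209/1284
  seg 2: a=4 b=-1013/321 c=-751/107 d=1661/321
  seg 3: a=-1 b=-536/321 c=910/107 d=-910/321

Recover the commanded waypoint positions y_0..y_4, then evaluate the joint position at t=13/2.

y_0=3 y_1=-4 y_2=4 y_3=-1 y_4=3
S(13/2) = -27/428

y_0 = S_0(0) = a_0 = 3
y_1 = S_1(0) = a_1 = -4
y_2 = S_2(0) = a_2 = 4
y_3 = S_3(0) = a_3 = -1
y_4 = S_3(1) = 3
t_q=13/2 is in segment 3 (τ=1/2); S_3(τ)=-27/428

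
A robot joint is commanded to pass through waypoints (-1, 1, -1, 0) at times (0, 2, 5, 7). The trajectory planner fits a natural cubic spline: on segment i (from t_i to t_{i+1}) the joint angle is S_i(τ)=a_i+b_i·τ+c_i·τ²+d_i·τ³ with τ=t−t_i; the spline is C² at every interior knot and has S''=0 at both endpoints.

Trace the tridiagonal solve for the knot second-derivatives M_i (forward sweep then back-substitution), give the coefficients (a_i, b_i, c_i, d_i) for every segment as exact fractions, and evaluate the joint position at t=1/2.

Δ: Δ0=1, Δ1=-2/3, Δ2=1/2
row 1: diag=10, rhs=-10; c'=3/10, d'=-1
row 2: denom=10−3·3/10=91/10; d'=(7−3·-1)/(91/10)=100/91
back: M2=100/91
back: M1=-1−3/10·100/91=-121/91
M: M0=0, M1=-121/91, M2=100/91, M3=0
seg 0: a=-1, c=M0/2=0, d=(M1−M0)/(6·2)=-121/1092, b=Δ0−h0·(2M0+M1)/6=394/273
seg 1: a=1, c=M1/2=-121/182, d=(M2−M1)/(6·3)=17/126, b=Δ1−h1·(2M1+M2)/6=31/273
seg 2: a=-1, c=M2/2=50/91, d=(M3−M2)/(6·2)=-25/273, b=Δ2−h2·(2M2+M3)/6=-127/546
t_q=1/2 → seg 0, τ=1/2; S=-1+394/273·τ+0·τ²+-121/1092·τ³=-851/2912

  seg 0: a=-1 b=394/273 c=0 d=-121/1092
  seg 1: a=1 b=31/273 c=-121/182 d=17/126
  seg 2: a=-1 b=-127/546 c=50/91 d=-25/273
S(1/2) = -851/2912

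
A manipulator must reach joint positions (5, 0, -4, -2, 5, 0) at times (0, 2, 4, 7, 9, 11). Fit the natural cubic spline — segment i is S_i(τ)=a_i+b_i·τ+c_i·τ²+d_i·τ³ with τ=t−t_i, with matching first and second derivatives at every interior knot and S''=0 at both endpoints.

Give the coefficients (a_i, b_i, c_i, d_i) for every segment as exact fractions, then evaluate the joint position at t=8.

Δ: Δ0=-5/2, Δ1=-2, Δ2=2/3, Δ3=7/2, Δ4=-5/2
row 1: diag=8, rhs=3; c'=1/4, d'=3/8
row 2: denom=10−2·1/4=19/2; d'=(16−2·3/8)/(19/2)=61/38
row 3: denom=10−3·6/19=172/19; d'=(17−3·61/38)/(172/19)=463/344
row 4: denom=8−2·19/86=325/43; d'=(-36−2·463/344)/(325/43)=-1331/260
back: M4=-1331/260
back: M3=463/344−19/86·-1331/260=161/65
back: M2=61/38−6/19·161/65=107/130
back: M1=3/8−1/4·107/130=11/65
M: M0=0, M1=11/65, M2=107/130, M3=161/65, M4=-1331/260, M5=0
seg 0: a=5, c=M0/2=0, d=(M1−M0)/(6·2)=11/780, b=Δ0−h0·(2M0+M1)/6=-997/390
seg 1: a=0, c=M1/2=11/130, d=(M2−M1)/(6·2)=17/312, b=Δ1−h1·(2M1+M2)/6=-931/390
seg 2: a=-4, c=M2/2=107/260, d=(M3−M2)/(6·3)=43/468, b=Δ2−h2·(2M2+M3)/6=-272/195
seg 3: a=-2, c=M3/2=161/130, d=(M4−M3)/(6·2)=-395/624, b=Δ3−h3·(2M3+M4)/6=2773/780
seg 4: a=5, c=M4/2=-1331/520, d=(M5−M4)/(6·2)=1331/3120, b=Δ4−h4·(2M4+M5)/6=178/195
t_q=8 → seg 3, τ=1; S=-2+2773/780·τ+161/130·τ²+-395/624·τ³=2247/1040

  seg 0: a=5 b=-997/390 c=0 d=11/780
  seg 1: a=0 b=-931/390 c=11/130 d=17/312
  seg 2: a=-4 b=-272/195 c=107/260 d=43/468
  seg 3: a=-2 b=2773/780 c=161/130 d=-395/624
  seg 4: a=5 b=178/195 c=-1331/520 d=1331/3120
S(8) = 2247/1040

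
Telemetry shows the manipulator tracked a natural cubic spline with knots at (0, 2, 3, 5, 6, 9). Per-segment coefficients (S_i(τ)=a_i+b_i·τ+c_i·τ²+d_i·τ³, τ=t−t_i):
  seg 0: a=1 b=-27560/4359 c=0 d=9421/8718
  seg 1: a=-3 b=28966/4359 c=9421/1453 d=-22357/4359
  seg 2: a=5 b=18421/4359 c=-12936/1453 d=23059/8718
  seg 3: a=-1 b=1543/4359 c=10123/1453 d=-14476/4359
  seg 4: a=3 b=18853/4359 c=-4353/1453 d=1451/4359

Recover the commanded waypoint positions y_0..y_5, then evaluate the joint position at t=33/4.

y_0=1 y_1=-3 y_2=5 y_3=-1 y_4=3 y_5=-2
S(33/4) = 126141/92992

y_0 = S_0(0) = a_0 = 1
y_1 = S_1(0) = a_1 = -3
y_2 = S_2(0) = a_2 = 5
y_3 = S_3(0) = a_3 = -1
y_4 = S_4(0) = a_4 = 3
y_5 = S_4(3) = -2
t_q=33/4 is in segment 4 (τ=9/4); S_4(τ)=126141/92992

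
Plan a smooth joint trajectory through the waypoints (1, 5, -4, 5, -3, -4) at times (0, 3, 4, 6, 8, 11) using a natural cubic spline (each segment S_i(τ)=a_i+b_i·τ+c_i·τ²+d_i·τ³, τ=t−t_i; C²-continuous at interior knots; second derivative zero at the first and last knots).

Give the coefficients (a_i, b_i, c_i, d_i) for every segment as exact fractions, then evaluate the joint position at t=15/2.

Δ: Δ0=4/3, Δ1=-9, Δ2=9/2, Δ3=-4, Δ4=-1/3
row 1: diag=8, rhs=-62; c'=1/8, d'=-31/4
row 2: denom=6−1·1/8=47/8; d'=(81−1·-31/4)/(47/8)=710/47
row 3: denom=8−2·16/47=344/47; d'=(-51−2·710/47)/(344/47)=-3817/344
row 4: denom=10−2·47/172=813/86; d'=(22−2·-3817/344)/(813/86)=7601/1626
back: M4=7601/1626
back: M3=-3817/344−47/172·7601/1626=-20119/1626
back: M2=710/47−16/47·-20119/1626=15706/813
back: M1=-31/4−1/8·15706/813=-8264/813
M: M0=0, M1=-8264/813, M2=15706/813, M3=-20119/1626, M4=7601/1626, M5=0
seg 0: a=1, c=M0/2=0, d=(M1−M0)/(6·3)=-4132/7317, b=Δ0−h0·(2M0+M1)/6=5216/813
seg 1: a=5, c=M1/2=-4132/813, d=(M2−M1)/(6·1)=3995/813, b=Δ1−h1·(2M1+M2)/6=-7180/813
seg 2: a=-4, c=M2/2=7853/813, d=(M3−M2)/(6·2)=-17177/6504, b=Δ2−h2·(2M2+M3)/6=-1153/271
seg 3: a=5, c=M3/2=-20119/3252, d=(M4−M3)/(6·2)=385/271, b=Δ3−h3·(2M3+M4)/6=4375/1626
seg 4: a=-3, c=M4/2=7601/3252, d=(M5−M4)/(6·3)=-7601/29268, b=Δ4−h4·(2M4+M5)/6=-8143/1626
t_q=15/2 → seg 3, τ=3/2; S=5+4375/1626·τ+-20119/3252·τ²+385/271·τ³=-387/4336

  seg 0: a=1 b=5216/813 c=0 d=-4132/7317
  seg 1: a=5 b=-7180/813 c=-4132/813 d=3995/813
  seg 2: a=-4 b=-1153/271 c=7853/813 d=-17177/6504
  seg 3: a=5 b=4375/1626 c=-20119/3252 d=385/271
  seg 4: a=-3 b=-8143/1626 c=7601/3252 d=-7601/29268
S(15/2) = -387/4336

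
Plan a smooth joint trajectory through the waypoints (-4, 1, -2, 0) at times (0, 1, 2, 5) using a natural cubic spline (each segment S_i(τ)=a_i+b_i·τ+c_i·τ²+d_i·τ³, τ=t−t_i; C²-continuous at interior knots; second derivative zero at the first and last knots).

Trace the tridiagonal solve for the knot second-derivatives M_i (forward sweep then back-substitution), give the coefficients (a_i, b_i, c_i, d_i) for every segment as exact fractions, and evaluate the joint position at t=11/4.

  seg 0: a=-4 b=668/93 c=0 d=-203/93
  seg 1: a=1 b=59/93 c=-203/31 d=271/93
  seg 2: a=-2 b=-346/93 c=68/31 d=-68/279
S(11/4) = -1815/496

Δ: Δ0=5, Δ1=-3, Δ2=2/3
row 1: diag=4, rhs=-48; c'=1/4, d'=-12
row 2: denom=8−1·1/4=31/4; d'=(22−1·-12)/(31/4)=136/31
back: M2=136/31
back: M1=-12−1/4·136/31=-406/31
M: M0=0, M1=-406/31, M2=136/31, M3=0
seg 0: a=-4, c=M0/2=0, d=(M1−M0)/(6·1)=-203/93, b=Δ0−h0·(2M0+M1)/6=668/93
seg 1: a=1, c=M1/2=-203/31, d=(M2−M1)/(6·1)=271/93, b=Δ1−h1·(2M1+M2)/6=59/93
seg 2: a=-2, c=M2/2=68/31, d=(M3−M2)/(6·3)=-68/279, b=Δ2−h2·(2M2+M3)/6=-346/93
t_q=11/4 → seg 2, τ=3/4; S=-2+-346/93·τ+68/31·τ²+-68/279·τ³=-1815/496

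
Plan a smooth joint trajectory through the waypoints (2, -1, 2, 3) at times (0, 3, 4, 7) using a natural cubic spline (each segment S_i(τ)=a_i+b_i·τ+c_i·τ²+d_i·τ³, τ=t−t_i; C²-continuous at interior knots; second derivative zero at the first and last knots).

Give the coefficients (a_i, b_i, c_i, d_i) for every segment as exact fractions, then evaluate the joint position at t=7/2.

Δ: Δ0=-1, Δ1=3, Δ2=1/3
row 1: diag=8, rhs=24; c'=1/8, d'=3
row 2: denom=8−1·1/8=63/8; d'=(-16−1·3)/(63/8)=-152/63
back: M2=-152/63
back: M1=3−1/8·-152/63=208/63
M: M0=0, M1=208/63, M2=-152/63, M3=0
seg 0: a=2, c=M0/2=0, d=(M1−M0)/(6·3)=104/567, b=Δ0−h0·(2M0+M1)/6=-167/63
seg 1: a=-1, c=M1/2=104/63, d=(M2−M1)/(6·1)=-20/21, b=Δ1−h1·(2M1+M2)/6=145/63
seg 2: a=2, c=M2/2=-76/63, d=(M3−M2)/(6·3)=76/567, b=Δ2−h2·(2M2+M3)/6=173/63
t_q=7/2 → seg 1, τ=1/2; S=-1+145/63·τ+104/63·τ²+-20/21·τ³=4/9

  seg 0: a=2 b=-167/63 c=0 d=104/567
  seg 1: a=-1 b=145/63 c=104/63 d=-20/21
  seg 2: a=2 b=173/63 c=-76/63 d=76/567
S(7/2) = 4/9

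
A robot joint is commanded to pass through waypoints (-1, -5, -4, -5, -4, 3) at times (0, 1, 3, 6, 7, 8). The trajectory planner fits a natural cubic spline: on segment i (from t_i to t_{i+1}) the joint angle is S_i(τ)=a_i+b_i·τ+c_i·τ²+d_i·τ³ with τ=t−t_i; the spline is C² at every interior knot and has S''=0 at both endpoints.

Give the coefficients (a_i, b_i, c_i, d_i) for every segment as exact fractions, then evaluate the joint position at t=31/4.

  seg 0: a=-1 b=-11041/2280 c=0 d=1921/2280
  seg 1: a=-5 b=-2639/1140 c=1921/760 d=-1277/2280
  seg 2: a=-4 b=245/228 c=-633/760 d=829/6840
  seg 3: a=-5 b=-1483/2280 c=49/190 d=635/456
  seg 4: a=-4 b=4609/1140 c=3371/760 d=-3371/2280
S(31/4) = 8789/9728

Δ: Δ0=-4, Δ1=1/2, Δ2=-1/3, Δ3=1, Δ4=7
row 1: diag=6, rhs=27; c'=1/3, d'=9/2
row 2: denom=10−2·1/3=28/3; d'=(-5−2·9/2)/(28/3)=-3/2
row 3: denom=8−3·9/28=197/28; d'=(8−3·-3/2)/(197/28)=350/197
row 4: denom=4−1·28/197=760/197; d'=(36−1·350/197)/(760/197)=3371/380
back: M4=3371/380
back: M3=350/197−28/197·3371/380=49/95
back: M2=-3/2−9/28·49/95=-633/380
back: M1=9/2−1/3·-633/380=1921/380
M: M0=0, M1=1921/380, M2=-633/380, M3=49/95, M4=3371/380, M5=0
seg 0: a=-1, c=M0/2=0, d=(M1−M0)/(6·1)=1921/2280, b=Δ0−h0·(2M0+M1)/6=-11041/2280
seg 1: a=-5, c=M1/2=1921/760, d=(M2−M1)/(6·2)=-1277/2280, b=Δ1−h1·(2M1+M2)/6=-2639/1140
seg 2: a=-4, c=M2/2=-633/760, d=(M3−M2)/(6·3)=829/6840, b=Δ2−h2·(2M2+M3)/6=245/228
seg 3: a=-5, c=M3/2=49/190, d=(M4−M3)/(6·1)=635/456, b=Δ3−h3·(2M3+M4)/6=-1483/2280
seg 4: a=-4, c=M4/2=3371/760, d=(M5−M4)/(6·1)=-3371/2280, b=Δ4−h4·(2M4+M5)/6=4609/1140
t_q=31/4 → seg 4, τ=3/4; S=-4+4609/1140·τ+3371/760·τ²+-3371/2280·τ³=8789/9728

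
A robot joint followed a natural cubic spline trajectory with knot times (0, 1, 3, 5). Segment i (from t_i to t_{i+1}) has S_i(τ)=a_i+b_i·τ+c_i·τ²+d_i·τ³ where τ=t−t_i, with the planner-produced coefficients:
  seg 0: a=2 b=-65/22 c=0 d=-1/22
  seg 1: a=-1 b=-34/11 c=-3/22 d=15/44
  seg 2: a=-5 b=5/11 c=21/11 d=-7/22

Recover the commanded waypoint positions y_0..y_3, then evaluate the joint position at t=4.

y_0=2 y_1=-1 y_2=-5 y_3=1
S(4) = -65/22

y_0 = S_0(0) = a_0 = 2
y_1 = S_1(0) = a_1 = -1
y_2 = S_2(0) = a_2 = -5
y_3 = S_2(2) = 1
t_q=4 is in segment 2 (τ=1); S_2(τ)=-65/22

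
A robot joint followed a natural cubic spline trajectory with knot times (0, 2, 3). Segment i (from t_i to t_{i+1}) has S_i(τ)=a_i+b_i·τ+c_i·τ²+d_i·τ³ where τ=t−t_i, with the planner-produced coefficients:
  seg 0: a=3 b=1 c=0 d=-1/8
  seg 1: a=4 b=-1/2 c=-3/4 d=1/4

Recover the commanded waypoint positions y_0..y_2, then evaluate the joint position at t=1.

y_0=3 y_1=4 y_2=3
S(1) = 31/8

y_0 = S_0(0) = a_0 = 3
y_1 = S_1(0) = a_1 = 4
y_2 = S_1(1) = 3
t_q=1 is in segment 0 (τ=1); S_0(τ)=31/8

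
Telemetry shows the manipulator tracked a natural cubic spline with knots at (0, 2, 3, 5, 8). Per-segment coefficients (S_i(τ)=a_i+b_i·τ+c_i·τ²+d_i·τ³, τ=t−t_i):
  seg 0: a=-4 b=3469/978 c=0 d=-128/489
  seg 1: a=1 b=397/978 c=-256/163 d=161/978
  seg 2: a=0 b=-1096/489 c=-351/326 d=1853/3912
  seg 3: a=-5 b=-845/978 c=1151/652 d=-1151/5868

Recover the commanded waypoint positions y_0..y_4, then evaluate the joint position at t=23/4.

y_0=-4 y_1=1 y_2=0 y_3=-5 y_4=3
S(23/4) = -197697/41728

y_0 = S_0(0) = a_0 = -4
y_1 = S_1(0) = a_1 = 1
y_2 = S_2(0) = a_2 = 0
y_3 = S_3(0) = a_3 = -5
y_4 = S_3(3) = 3
t_q=23/4 is in segment 3 (τ=3/4); S_3(τ)=-197697/41728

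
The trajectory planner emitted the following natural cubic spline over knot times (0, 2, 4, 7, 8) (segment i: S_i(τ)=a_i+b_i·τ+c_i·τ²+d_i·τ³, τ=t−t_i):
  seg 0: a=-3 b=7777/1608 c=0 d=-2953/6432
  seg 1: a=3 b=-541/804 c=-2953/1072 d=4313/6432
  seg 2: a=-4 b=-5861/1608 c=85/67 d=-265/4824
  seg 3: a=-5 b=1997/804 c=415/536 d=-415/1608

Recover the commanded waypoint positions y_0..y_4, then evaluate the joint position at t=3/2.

y_0 = S_0(0) = a_0 = -3
y_1 = S_1(0) = a_1 = 3
y_2 = S_2(0) = a_2 = -4
y_3 = S_3(0) = a_3 = -5
y_4 = S_3(1) = -2
t_q=3/2 is in segment 0 (τ=3/2); S_0(τ)=46399/17152

y_0=-3 y_1=3 y_2=-4 y_3=-5 y_4=-2
S(3/2) = 46399/17152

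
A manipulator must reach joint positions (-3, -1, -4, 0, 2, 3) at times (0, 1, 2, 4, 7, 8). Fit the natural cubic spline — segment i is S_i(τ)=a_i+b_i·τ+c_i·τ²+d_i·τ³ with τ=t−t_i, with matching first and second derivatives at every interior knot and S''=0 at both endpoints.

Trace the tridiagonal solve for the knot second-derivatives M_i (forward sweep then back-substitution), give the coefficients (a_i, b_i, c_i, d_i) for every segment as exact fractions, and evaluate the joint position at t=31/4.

  seg 0: a=-3 b=3215/903 c=0 d=-1409/903
  seg 1: a=-1 b=-1012/903 c=-1409/301 d=2530/903
  seg 2: a=-4 b=-268/129 c=1121/301 d=-761/903
  seg 3: a=0 b=2444/903 c=-401/301 d=589/2709
  seg 4: a=2 b=527/903 c=188/301 d=-188/903
S(31/4) = 13009/4816

Δ: Δ0=2, Δ1=-3, Δ2=2, Δ3=2/3, Δ4=1
row 1: diag=4, rhs=-30; c'=1/4, d'=-15/2
row 2: denom=6−1·1/4=23/4; d'=(30−1·-15/2)/(23/4)=150/23
row 3: denom=10−2·8/23=214/23; d'=(-8−2·150/23)/(214/23)=-242/107
row 4: denom=8−3·69/214=1505/214; d'=(2−3·-242/107)/(1505/214)=376/301
back: M4=376/301
back: M3=-242/107−69/214·376/301=-802/301
back: M2=150/23−8/23·-802/301=2242/301
back: M1=-15/2−1/4·2242/301=-2818/301
M: M0=0, M1=-2818/301, M2=2242/301, M3=-802/301, M4=376/301, M5=0
seg 0: a=-3, c=M0/2=0, d=(M1−M0)/(6·1)=-1409/903, b=Δ0−h0·(2M0+M1)/6=3215/903
seg 1: a=-1, c=M1/2=-1409/301, d=(M2−M1)/(6·1)=2530/903, b=Δ1−h1·(2M1+M2)/6=-1012/903
seg 2: a=-4, c=M2/2=1121/301, d=(M3−M2)/(6·2)=-761/903, b=Δ2−h2·(2M2+M3)/6=-268/129
seg 3: a=0, c=M3/2=-401/301, d=(M4−M3)/(6·3)=589/2709, b=Δ3−h3·(2M3+M4)/6=2444/903
seg 4: a=2, c=M4/2=188/301, d=(M5−M4)/(6·1)=-188/903, b=Δ4−h4·(2M4+M5)/6=527/903
t_q=31/4 → seg 4, τ=3/4; S=2+527/903·τ+188/301·τ²+-188/903·τ³=13009/4816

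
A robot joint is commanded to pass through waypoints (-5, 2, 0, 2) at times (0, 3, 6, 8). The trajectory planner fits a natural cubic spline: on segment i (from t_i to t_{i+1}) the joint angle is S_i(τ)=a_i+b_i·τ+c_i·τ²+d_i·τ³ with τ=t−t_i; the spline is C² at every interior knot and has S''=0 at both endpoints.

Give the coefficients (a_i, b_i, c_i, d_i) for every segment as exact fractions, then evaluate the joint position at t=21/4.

Δ: Δ0=7/3, Δ1=-2/3, Δ2=1
row 1: diag=12, rhs=-18; c'=1/4, d'=-3/2
row 2: denom=10−3·1/4=37/4; d'=(10−3·-3/2)/(37/4)=58/37
back: M2=58/37
back: M1=-3/2−1/4·58/37=-70/37
M: M0=0, M1=-70/37, M2=58/37, M3=0
seg 0: a=-5, c=M0/2=0, d=(M1−M0)/(6·3)=-35/333, b=Δ0−h0·(2M0+M1)/6=364/111
seg 1: a=2, c=M1/2=-35/37, d=(M2−M1)/(6·3)=64/333, b=Δ1−h1·(2M1+M2)/6=49/111
seg 2: a=0, c=M2/2=29/37, d=(M3−M2)/(6·2)=-29/222, b=Δ2−h2·(2M2+M3)/6=-5/111
t_q=21/4 → seg 1, τ=9/4; S=2+49/111·τ+-35/37·τ²+64/333·τ³=233/592

  seg 0: a=-5 b=364/111 c=0 d=-35/333
  seg 1: a=2 b=49/111 c=-35/37 d=64/333
  seg 2: a=0 b=-5/111 c=29/37 d=-29/222
S(21/4) = 233/592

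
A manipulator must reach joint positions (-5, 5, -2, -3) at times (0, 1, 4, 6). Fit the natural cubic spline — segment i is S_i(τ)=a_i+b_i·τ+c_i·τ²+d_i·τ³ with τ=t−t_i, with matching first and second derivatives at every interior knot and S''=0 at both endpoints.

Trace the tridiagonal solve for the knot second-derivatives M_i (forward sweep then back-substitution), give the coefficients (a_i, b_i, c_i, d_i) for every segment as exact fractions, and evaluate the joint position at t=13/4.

  seg 0: a=-5 b=5033/426 c=0 d=-773/426
  seg 1: a=5 b=1357/213 c=-773/142 d=361/426
  seg 2: a=-2 b=-1453/426 c=155/71 d=-155/426
S(13/4) = 12983/9088

Δ: Δ0=10, Δ1=-7/3, Δ2=-1/2
row 1: diag=8, rhs=-74; c'=3/8, d'=-37/4
row 2: denom=10−3·3/8=71/8; d'=(11−3·-37/4)/(71/8)=310/71
back: M2=310/71
back: M1=-37/4−3/8·310/71=-773/71
M: M0=0, M1=-773/71, M2=310/71, M3=0
seg 0: a=-5, c=M0/2=0, d=(M1−M0)/(6·1)=-773/426, b=Δ0−h0·(2M0+M1)/6=5033/426
seg 1: a=5, c=M1/2=-773/142, d=(M2−M1)/(6·3)=361/426, b=Δ1−h1·(2M1+M2)/6=1357/213
seg 2: a=-2, c=M2/2=155/71, d=(M3−M2)/(6·2)=-155/426, b=Δ2−h2·(2M2+M3)/6=-1453/426
t_q=13/4 → seg 1, τ=9/4; S=5+1357/213·τ+-773/142·τ²+361/426·τ³=12983/9088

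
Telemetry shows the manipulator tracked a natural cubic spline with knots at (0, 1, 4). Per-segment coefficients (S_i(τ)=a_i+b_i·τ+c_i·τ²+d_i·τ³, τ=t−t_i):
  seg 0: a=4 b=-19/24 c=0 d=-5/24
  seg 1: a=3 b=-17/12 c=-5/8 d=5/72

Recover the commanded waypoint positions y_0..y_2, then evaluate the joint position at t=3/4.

y_0 = S_0(0) = a_0 = 4
y_1 = S_1(0) = a_1 = 3
y_2 = S_1(3) = -5
t_q=3/4 is in segment 0 (τ=3/4); S_0(τ)=1699/512

y_0=4 y_1=3 y_2=-5
S(3/4) = 1699/512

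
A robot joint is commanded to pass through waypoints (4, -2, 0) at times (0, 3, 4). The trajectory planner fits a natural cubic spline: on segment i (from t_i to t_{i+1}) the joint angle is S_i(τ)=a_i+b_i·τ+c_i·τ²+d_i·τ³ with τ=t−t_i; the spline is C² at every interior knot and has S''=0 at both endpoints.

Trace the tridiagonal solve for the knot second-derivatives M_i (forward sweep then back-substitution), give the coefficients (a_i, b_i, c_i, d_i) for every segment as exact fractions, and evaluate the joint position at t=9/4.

  seg 0: a=4 b=-7/2 c=0 d=1/6
  seg 1: a=-2 b=1 c=3/2 d=-1/2
S(9/4) = -253/128

Δ: Δ0=-2, Δ1=2
row 1: diag=8, rhs=24; c'=1/8, d'=3
back: M1=3
M: M0=0, M1=3, M2=0
seg 0: a=4, c=M0/2=0, d=(M1−M0)/(6·3)=1/6, b=Δ0−h0·(2M0+M1)/6=-7/2
seg 1: a=-2, c=M1/2=3/2, d=(M2−M1)/(6·1)=-1/2, b=Δ1−h1·(2M1+M2)/6=1
t_q=9/4 → seg 0, τ=9/4; S=4+-7/2·τ+0·τ²+1/6·τ³=-253/128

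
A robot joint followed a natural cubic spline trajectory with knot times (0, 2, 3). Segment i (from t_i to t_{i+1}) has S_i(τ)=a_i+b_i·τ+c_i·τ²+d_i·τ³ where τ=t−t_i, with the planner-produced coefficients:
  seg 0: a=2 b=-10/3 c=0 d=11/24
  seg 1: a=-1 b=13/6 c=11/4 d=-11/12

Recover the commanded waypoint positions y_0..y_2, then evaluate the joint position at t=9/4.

y_0=2 y_1=-1 y_2=3
S(9/4) = -77/256

y_0 = S_0(0) = a_0 = 2
y_1 = S_1(0) = a_1 = -1
y_2 = S_1(1) = 3
t_q=9/4 is in segment 1 (τ=1/4); S_1(τ)=-77/256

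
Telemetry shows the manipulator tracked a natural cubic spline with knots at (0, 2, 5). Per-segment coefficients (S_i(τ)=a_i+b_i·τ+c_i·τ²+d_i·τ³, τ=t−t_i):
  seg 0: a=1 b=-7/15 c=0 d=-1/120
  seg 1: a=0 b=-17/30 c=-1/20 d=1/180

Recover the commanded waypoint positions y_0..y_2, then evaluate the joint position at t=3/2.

y_0=1 y_1=0 y_2=-2
S(3/2) = 87/320

y_0 = S_0(0) = a_0 = 1
y_1 = S_1(0) = a_1 = 0
y_2 = S_1(3) = -2
t_q=3/2 is in segment 0 (τ=3/2); S_0(τ)=87/320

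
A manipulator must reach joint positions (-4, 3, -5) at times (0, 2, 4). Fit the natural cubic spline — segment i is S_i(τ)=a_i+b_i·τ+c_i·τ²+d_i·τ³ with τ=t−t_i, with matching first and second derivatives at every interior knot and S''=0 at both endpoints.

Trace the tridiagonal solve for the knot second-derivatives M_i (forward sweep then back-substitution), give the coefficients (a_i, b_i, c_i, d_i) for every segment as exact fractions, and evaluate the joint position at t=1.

  seg 0: a=-4 b=43/8 c=0 d=-15/32
  seg 1: a=3 b=-1/4 c=-45/16 d=15/32
S(1) = 29/32

Δ: Δ0=7/2, Δ1=-4
row 1: diag=8, rhs=-45; c'=1/4, d'=-45/8
back: M1=-45/8
M: M0=0, M1=-45/8, M2=0
seg 0: a=-4, c=M0/2=0, d=(M1−M0)/(6·2)=-15/32, b=Δ0−h0·(2M0+M1)/6=43/8
seg 1: a=3, c=M1/2=-45/16, d=(M2−M1)/(6·2)=15/32, b=Δ1−h1·(2M1+M2)/6=-1/4
t_q=1 → seg 0, τ=1; S=-4+43/8·τ+0·τ²+-15/32·τ³=29/32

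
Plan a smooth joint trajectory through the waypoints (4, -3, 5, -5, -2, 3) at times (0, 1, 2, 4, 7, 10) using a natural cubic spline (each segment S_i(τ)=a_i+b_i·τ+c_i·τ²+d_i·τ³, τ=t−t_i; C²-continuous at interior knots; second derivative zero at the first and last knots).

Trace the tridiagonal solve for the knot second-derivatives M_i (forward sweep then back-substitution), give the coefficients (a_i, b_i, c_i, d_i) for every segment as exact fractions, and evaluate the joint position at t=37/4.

  seg 0: a=4 b=-27380/2361 c=0 d=10853/2361
  seg 1: a=-3 b=5179/2361 c=10853/787 d=-18850/2361
  seg 2: a=5 b=13747/2361 c=-7997/787 d=11215/4722
  seg 3: a=-5 b=-14927/2361 c=3218/787 d=-11674/21249
  seg 4: a=-2 b=7975/2361 c=-2020/2361 d=2020/21249
S(37/4) = 29611/12592

Δ: Δ0=-7, Δ1=8, Δ2=-5, Δ3=1, Δ4=5/3
row 1: diag=4, rhs=90; c'=1/4, d'=45/2
row 2: denom=6−1·1/4=23/4; d'=(-78−1·45/2)/(23/4)=-402/23
row 3: denom=10−2·8/23=214/23; d'=(36−2·-402/23)/(214/23)=816/107
row 4: denom=12−3·69/214=2361/214; d'=(4−3·816/107)/(2361/214)=-4040/2361
back: M4=-4040/2361
back: M3=816/107−69/214·-4040/2361=6436/787
back: M2=-402/23−8/23·6436/787=-15994/787
back: M1=45/2−1/4·-15994/787=21706/787
M: M0=0, M1=21706/787, M2=-15994/787, M3=6436/787, M4=-4040/2361, M5=0
seg 0: a=4, c=M0/2=0, d=(M1−M0)/(6·1)=10853/2361, b=Δ0−h0·(2M0+M1)/6=-27380/2361
seg 1: a=-3, c=M1/2=10853/787, d=(M2−M1)/(6·1)=-18850/2361, b=Δ1−h1·(2M1+M2)/6=5179/2361
seg 2: a=5, c=M2/2=-7997/787, d=(M3−M2)/(6·2)=11215/4722, b=Δ2−h2·(2M2+M3)/6=13747/2361
seg 3: a=-5, c=M3/2=3218/787, d=(M4−M3)/(6·3)=-11674/21249, b=Δ3−h3·(2M3+M4)/6=-14927/2361
seg 4: a=-2, c=M4/2=-2020/2361, d=(M5−M4)/(6·3)=2020/21249, b=Δ4−h4·(2M4+M5)/6=7975/2361
t_q=37/4 → seg 4, τ=9/4; S=-2+7975/2361·τ+-2020/2361·τ²+2020/21249·τ³=29611/12592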